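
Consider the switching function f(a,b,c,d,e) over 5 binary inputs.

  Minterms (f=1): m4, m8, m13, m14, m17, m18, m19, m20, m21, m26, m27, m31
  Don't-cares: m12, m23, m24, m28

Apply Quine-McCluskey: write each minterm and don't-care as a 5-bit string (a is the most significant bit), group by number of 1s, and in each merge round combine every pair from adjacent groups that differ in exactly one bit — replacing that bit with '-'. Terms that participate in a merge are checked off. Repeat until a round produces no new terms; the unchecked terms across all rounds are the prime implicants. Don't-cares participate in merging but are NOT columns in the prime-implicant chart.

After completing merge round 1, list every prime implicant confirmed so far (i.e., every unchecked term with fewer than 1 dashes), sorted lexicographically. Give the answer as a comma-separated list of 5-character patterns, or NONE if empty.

Round 0: 00100✓ 01000✓ 01100✓ 01101✓ 01110✓ 10001✓ 10010✓ 10011✓ 10100✓ 10101✓ 10111✓ 11000✓ 11010✓ 11011✓ 11100✓ 11111✓
Round 1: -0100✓ -1000✓ -1100✓ 0-100✓ 01-00✓ 011-0 0110- 1-010✓ 1-011✓ 1-100✓ 1-111✓ 10-01✓ 10-11✓ 100-1✓ 1001-✓ 101-1✓ 1010- 11-00✓ 11-11✓ 110-0 1101-✓
Round 2: --100 -1-00 1--11 1-01- 10--1
PIs = {--100, -1-00, 011-0, 0110-, 1--11, 1-01-, 10--1, 1010-, 110-0}

NONE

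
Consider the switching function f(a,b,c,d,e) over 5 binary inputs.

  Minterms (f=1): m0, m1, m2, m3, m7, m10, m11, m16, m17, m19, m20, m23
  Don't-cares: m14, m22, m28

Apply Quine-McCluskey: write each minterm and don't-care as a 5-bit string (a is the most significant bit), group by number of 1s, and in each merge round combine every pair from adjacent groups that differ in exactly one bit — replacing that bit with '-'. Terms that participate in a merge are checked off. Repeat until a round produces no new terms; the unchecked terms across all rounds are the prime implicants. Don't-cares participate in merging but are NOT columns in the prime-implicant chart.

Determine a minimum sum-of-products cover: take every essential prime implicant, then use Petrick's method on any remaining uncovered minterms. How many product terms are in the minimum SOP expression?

4

[col 0] 00000*, 00001*, 00010*, 00011*, 00111*, 01010*, 01011*, 01110*, 10000*, 10001*, 10011*, 10100*, 10110*, 10111*, 11100*
[col 1] -0000*, -0001*, -0011*, -0111*, 0-010*, 0-011*, 00-11*, 000-0*, 000-1*, 0000-*, 0001-*, 01-10, 0101-*, 1-100, 10-00, 10-11*, 100-1*, 1000-*, 101-0, 1011-
[col 2] -0-11, -00-1, -000-, 0-01-, 000--
Prime implicants: -0-11, -00-1, -000-, 0-01-, 000--, 01-10, 1-100, 10-00, 101-0, 1011-
PI chart (minterm → PIs covering it):
  0 | -000-,000--
  1 | -00-1,-000-,000--
  2 | 0-01-,000--
  3 | -0-11,-00-1,0-01-,000--
  7 | -0-11  (sole → essential)
  10 | 0-01-,01-10
  11 | 0-01-  (sole → essential)
  16 | -000-,10-00
  17 | -00-1,-000-
  19 | -0-11,-00-1
  20 | 1-100,10-00,101-0
  23 | -0-11,1011-
Essential prime implicants: -0-11, 0-01-
Petrick residual → -000-, 1-100
Minimum SOP uses 4 PIs: b'de + b'c'd' + a'c'd + acd'e'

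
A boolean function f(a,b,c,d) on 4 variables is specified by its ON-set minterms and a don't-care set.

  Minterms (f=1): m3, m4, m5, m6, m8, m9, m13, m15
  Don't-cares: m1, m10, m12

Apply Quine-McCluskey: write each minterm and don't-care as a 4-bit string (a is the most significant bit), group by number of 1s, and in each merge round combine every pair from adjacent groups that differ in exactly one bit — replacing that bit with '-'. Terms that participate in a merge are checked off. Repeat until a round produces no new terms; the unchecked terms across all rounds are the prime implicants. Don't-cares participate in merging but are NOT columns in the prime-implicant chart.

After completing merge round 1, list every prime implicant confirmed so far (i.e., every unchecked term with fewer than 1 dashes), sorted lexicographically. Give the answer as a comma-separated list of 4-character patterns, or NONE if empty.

size-2^0 implicants → 0001(✓)  0011(✓)  0100(✓)  0101(✓)  0110(✓)  1000(✓)  1001(✓)  1010(✓)  1100(✓)  1101(✓)  1111(✓)
size-2^1 implicants → -001(✓)  -100(✓)  -101(✓)  0-01(✓)  00-1  01-0  010-(✓)  1-00(✓)  1-01(✓)  10-0  100-(✓)  11-1  110-(✓)
size-2^2 implicants → --01  -10-  1-0-
Unchecked terms (primes): --01, -10-, 00-1, 01-0, 1-0-, 10-0, 11-1

NONE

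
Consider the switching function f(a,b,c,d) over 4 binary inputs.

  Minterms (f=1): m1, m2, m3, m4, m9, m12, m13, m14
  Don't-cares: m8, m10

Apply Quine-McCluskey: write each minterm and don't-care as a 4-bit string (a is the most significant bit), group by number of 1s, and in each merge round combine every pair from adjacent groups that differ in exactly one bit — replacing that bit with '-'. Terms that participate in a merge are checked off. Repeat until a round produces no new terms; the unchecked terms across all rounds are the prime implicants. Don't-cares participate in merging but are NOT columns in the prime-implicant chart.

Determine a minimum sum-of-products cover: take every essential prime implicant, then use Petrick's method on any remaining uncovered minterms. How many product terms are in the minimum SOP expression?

5

size-2^0 implicants → 0001(✓)  0010(✓)  0011(✓)  0100(✓)  1000(✓)  1001(✓)  1010(✓)  1100(✓)  1101(✓)  1110(✓)
size-2^1 implicants → -001  -010  -100  00-1  001-  1-00(✓)  1-01(✓)  1-10(✓)  10-0(✓)  100-(✓)  11-0(✓)  110-(✓)
size-2^2 implicants → 1--0  1-0-
Unchecked terms (primes): -001, -010, -100, 00-1, 001-, 1--0, 1-0-
Minterm coverage:
  m1 ⊆ -001,00-1
  m2 ⊆ -010,001-
  m3 ⊆ 00-1,001-
  m4 ⊆ -100 [E]
  m9 ⊆ -001,1-0-
  m12 ⊆ -100,1--0,1-0-
  m13 ⊆ 1-0- [E]
  m14 ⊆ 1--0 [E]
E = {-100, 1--0, 1-0-}
Petrick residual → -001, 001-
Cover = b'c'd + bc'd' + a'b'c + ad' + ac'  |cover|=5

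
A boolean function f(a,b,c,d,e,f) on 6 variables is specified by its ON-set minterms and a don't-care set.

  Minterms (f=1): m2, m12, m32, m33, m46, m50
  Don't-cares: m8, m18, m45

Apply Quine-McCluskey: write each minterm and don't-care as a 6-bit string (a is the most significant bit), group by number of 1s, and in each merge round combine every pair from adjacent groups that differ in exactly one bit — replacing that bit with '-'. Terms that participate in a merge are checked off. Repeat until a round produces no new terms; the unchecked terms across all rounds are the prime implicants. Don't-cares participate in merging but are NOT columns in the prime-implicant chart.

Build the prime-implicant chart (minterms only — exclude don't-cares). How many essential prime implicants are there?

5

size-2^0 implicants → 000010(✓)  001000(✓)  001100(✓)  010010(✓)  100000(✓)  100001(✓)  101101  101110  110010(✓)
size-2^1 implicants → -10010  0-0010  001-00  10000-
Unchecked terms (primes): -10010, 0-0010, 001-00, 10000-, 101101, 101110
Minterm coverage:
  m2 ⊆ 0-0010 [E]
  m12 ⊆ 001-00 [E]
  m32 ⊆ 10000- [E]
  m33 ⊆ 10000- [E]
  m46 ⊆ 101110 [E]
  m50 ⊆ -10010 [E]
E = {-10010, 0-0010, 001-00, 10000-, 101110}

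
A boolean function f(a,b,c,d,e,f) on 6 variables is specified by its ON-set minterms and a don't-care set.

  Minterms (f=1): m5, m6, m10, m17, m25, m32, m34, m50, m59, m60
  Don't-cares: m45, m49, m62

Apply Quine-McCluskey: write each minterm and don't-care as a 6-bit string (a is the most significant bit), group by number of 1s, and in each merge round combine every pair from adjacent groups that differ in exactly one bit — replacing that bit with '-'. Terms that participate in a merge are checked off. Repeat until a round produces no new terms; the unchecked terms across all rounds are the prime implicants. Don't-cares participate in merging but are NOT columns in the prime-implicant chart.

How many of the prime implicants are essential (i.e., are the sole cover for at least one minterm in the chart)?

[col 0] 000101, 000110, 001010, 010001*, 011001*, 100000*, 100010*, 101101, 110001*, 110010*, 111011, 111100*, 111110*
[col 1] -10001, 01-001, 1-0010, 1000-0, 1111-0
Prime implicants: -10001, 000101, 000110, 001010, 01-001, 1-0010, 1000-0, 101101, 111011, 1111-0
PI chart (minterm → PIs covering it):
  5 | 000101  (sole → essential)
  6 | 000110  (sole → essential)
  10 | 001010  (sole → essential)
  17 | -10001,01-001
  25 | 01-001  (sole → essential)
  32 | 1000-0  (sole → essential)
  34 | 1-0010,1000-0
  50 | 1-0010  (sole → essential)
  59 | 111011  (sole → essential)
  60 | 1111-0  (sole → essential)
Essential prime implicants: 000101, 000110, 001010, 01-001, 1-0010, 1000-0, 111011, 1111-0

8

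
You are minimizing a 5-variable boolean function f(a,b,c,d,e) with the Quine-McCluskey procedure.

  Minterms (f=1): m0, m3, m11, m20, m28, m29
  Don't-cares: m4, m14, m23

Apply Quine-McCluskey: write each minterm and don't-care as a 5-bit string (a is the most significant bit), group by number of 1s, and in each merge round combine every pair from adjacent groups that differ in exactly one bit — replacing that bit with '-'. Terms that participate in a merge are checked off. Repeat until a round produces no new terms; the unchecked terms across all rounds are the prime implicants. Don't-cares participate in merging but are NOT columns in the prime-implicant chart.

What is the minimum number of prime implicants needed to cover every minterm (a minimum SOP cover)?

4

size-2^0 implicants → 00000(✓)  00011(✓)  00100(✓)  01011(✓)  01110  10100(✓)  10111  11100(✓)  11101(✓)
size-2^1 implicants → -0100  0-011  00-00  1-100  1110-
Unchecked terms (primes): -0100, 0-011, 00-00, 01110, 1-100, 10111, 1110-
Minterm coverage:
  m0 ⊆ 00-00 [E]
  m3 ⊆ 0-011 [E]
  m11 ⊆ 0-011 [E]
  m20 ⊆ -0100,1-100
  m28 ⊆ 1-100,1110-
  m29 ⊆ 1110- [E]
E = {0-011, 00-00, 1110-}
Petrick residual → -0100
Cover = b'cd'e' + a'c'de + a'b'd'e' + abcd'  |cover|=4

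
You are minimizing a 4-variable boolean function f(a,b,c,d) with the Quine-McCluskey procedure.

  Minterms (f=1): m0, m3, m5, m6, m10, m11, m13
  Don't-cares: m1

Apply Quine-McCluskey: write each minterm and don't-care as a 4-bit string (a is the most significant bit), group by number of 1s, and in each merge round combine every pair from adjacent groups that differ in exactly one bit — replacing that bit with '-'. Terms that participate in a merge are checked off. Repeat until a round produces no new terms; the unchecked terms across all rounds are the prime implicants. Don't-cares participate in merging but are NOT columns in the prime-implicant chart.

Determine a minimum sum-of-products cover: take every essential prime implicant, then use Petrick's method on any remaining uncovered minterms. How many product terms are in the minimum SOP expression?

5

[col 0] 0000*, 0001*, 0011*, 0101*, 0110, 1010*, 1011*, 1101*
[col 1] -011, -101, 0-01, 00-1, 000-, 101-
Prime implicants: -011, -101, 0-01, 00-1, 000-, 0110, 101-
PI chart (minterm → PIs covering it):
  0 | 000-  (sole → essential)
  3 | -011,00-1
  5 | -101,0-01
  6 | 0110  (sole → essential)
  10 | 101-  (sole → essential)
  11 | -011,101-
  13 | -101  (sole → essential)
Essential prime implicants: -101, 000-, 0110, 101-
Petrick residual → -011
Minimum SOP uses 5 PIs: b'cd + bc'd + a'b'c' + a'bcd' + ab'c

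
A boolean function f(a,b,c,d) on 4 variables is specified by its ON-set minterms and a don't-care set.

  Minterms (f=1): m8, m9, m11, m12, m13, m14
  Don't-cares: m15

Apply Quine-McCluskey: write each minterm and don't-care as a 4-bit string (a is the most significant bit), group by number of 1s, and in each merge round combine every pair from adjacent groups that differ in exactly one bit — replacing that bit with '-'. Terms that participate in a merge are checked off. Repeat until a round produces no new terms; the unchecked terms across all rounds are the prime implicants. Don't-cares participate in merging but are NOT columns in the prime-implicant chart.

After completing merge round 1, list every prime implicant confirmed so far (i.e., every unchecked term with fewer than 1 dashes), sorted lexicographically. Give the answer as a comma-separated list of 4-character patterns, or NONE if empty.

[col 0] 1000*, 1001*, 1011*, 1100*, 1101*, 1110*, 1111*
[col 1] 1-00*, 1-01*, 1-11*, 10-1*, 100-*, 11-0*, 11-1*, 110-*, 111-*
[col 2] 1--1, 1-0-, 11--
Prime implicants: 1--1, 1-0-, 11--

NONE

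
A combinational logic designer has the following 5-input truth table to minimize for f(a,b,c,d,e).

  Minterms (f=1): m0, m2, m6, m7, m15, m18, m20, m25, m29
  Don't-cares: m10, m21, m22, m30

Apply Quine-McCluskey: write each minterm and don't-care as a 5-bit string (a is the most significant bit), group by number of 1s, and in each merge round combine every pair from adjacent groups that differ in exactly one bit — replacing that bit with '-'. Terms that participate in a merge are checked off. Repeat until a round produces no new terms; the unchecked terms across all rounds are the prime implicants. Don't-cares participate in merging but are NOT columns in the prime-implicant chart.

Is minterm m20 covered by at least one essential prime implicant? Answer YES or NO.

[col 0] 00000*, 00010*, 00110*, 00111*, 01010*, 01111*, 10010*, 10100*, 10101*, 10110*, 11001*, 11101*, 11110*
[col 1] -0010*, -0110*, 0-010, 0-111, 00-10*, 000-0, 0011-, 1-101, 1-110, 10-10*, 101-0, 1010-, 11-01
[col 2] -0-10
Prime implicants: -0-10, 0-010, 0-111, 000-0, 0011-, 1-101, 1-110, 101-0, 1010-, 11-01
PI chart (minterm → PIs covering it):
  0 | 000-0  (sole → essential)
  2 | -0-10,0-010,000-0
  6 | -0-10,0011-
  7 | 0-111,0011-
  15 | 0-111  (sole → essential)
  18 | -0-10  (sole → essential)
  20 | 101-0,1010-
  25 | 11-01  (sole → essential)
  29 | 1-101,11-01
Essential prime implicants: -0-10, 0-111, 000-0, 11-01

NO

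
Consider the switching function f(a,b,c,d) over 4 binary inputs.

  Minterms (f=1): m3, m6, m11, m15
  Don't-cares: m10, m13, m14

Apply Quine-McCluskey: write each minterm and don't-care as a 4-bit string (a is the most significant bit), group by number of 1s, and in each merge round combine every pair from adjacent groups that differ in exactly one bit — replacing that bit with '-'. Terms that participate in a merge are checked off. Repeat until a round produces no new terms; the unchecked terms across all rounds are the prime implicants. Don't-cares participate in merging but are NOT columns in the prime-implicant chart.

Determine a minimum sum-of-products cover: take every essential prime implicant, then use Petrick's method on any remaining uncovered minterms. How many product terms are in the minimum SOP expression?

[col 0] 0011*, 0110*, 1010*, 1011*, 1101*, 1110*, 1111*
[col 1] -011, -110, 1-10*, 1-11*, 101-*, 11-1, 111-*
[col 2] 1-1-
Prime implicants: -011, -110, 1-1-, 11-1
PI chart (minterm → PIs covering it):
  3 | -011  (sole → essential)
  6 | -110  (sole → essential)
  11 | -011,1-1-
  15 | 1-1-,11-1
Essential prime implicants: -011, -110
Petrick residual → 1-1-
Minimum SOP uses 3 PIs: b'cd + bcd' + ac

3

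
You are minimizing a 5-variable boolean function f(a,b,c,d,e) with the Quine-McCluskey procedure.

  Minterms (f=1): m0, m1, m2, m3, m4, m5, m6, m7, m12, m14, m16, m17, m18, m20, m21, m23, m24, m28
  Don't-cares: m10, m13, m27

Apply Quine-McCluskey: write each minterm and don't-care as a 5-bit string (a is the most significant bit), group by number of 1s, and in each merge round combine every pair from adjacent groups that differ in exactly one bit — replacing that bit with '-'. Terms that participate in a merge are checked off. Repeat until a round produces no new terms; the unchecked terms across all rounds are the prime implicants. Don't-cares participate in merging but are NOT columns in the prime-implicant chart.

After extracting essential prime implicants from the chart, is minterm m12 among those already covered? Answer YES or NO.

size-2^0 implicants → 00000(✓)  00001(✓)  00010(✓)  00011(✓)  00100(✓)  00101(✓)  00110(✓)  00111(✓)  01010(✓)  01100(✓)  01101(✓)  01110(✓)  10000(✓)  10001(✓)  10010(✓)  10100(✓)  10101(✓)  10111(✓)  11000(✓)  11011  11100(✓)
size-2^1 implicants → -0000(✓)  -0001(✓)  -0010(✓)  -0100(✓)  -0101(✓)  -0111(✓)  -1100(✓)  0-010(✓)  0-100(✓)  0-101(✓)  0-110(✓)  00-00(✓)  00-01(✓)  00-10(✓)  00-11(✓)  000-0(✓)  000-1(✓)  0000-(✓)  0001-(✓)  001-0(✓)  001-1(✓)  0010-(✓)  0011-(✓)  01-10(✓)  011-0(✓)  0110-(✓)  1-000(✓)  1-100(✓)  10-00(✓)  10-01(✓)  100-0(✓)  1000-(✓)  101-1(✓)  1010-(✓)  11-00(✓)
size-2^2 implicants → --100  -0-00(✓)  -0-01(✓)  -00-0  -000-(✓)  -01-1  -010-(✓)  0--10  0-1-0  0-10-  00--0(✓)  00--1(✓)  00-0-(✓)  00-1-(✓)  000--(✓)  001--(✓)  1--00  10-0-(✓)
size-2^3 implicants → -0-0-  00---
Unchecked terms (primes): --100, -0-0-, -00-0, -01-1, 0--10, 0-1-0, 0-10-, 00---, 1--00, 11011
Minterm coverage:
  m0 ⊆ -0-0-,-00-0,00---
  m1 ⊆ -0-0-,00---
  m2 ⊆ -00-0,0--10,00---
  m3 ⊆ 00--- [E]
  m4 ⊆ --100,-0-0-,0-1-0,0-10-,00---
  m5 ⊆ -0-0-,-01-1,0-10-,00---
  m6 ⊆ 0--10,0-1-0,00---
  m7 ⊆ -01-1,00---
  m12 ⊆ --100,0-1-0,0-10-
  m14 ⊆ 0--10,0-1-0
  m16 ⊆ -0-0-,-00-0,1--00
  m17 ⊆ -0-0- [E]
  m18 ⊆ -00-0 [E]
  m20 ⊆ --100,-0-0-,1--00
  m21 ⊆ -0-0-,-01-1
  m23 ⊆ -01-1 [E]
  m24 ⊆ 1--00 [E]
  m28 ⊆ --100,1--00
E = {-0-0-, -00-0, -01-1, 00---, 1--00}

NO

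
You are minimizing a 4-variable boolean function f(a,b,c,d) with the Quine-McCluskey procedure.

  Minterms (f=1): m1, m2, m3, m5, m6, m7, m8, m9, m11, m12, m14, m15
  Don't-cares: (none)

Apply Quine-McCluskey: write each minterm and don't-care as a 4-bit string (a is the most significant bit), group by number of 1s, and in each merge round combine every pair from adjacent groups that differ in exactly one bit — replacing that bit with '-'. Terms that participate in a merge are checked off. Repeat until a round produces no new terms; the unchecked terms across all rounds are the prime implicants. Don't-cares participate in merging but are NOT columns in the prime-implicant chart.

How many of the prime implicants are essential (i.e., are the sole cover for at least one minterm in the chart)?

size-2^0 implicants → 0001(✓)  0010(✓)  0011(✓)  0101(✓)  0110(✓)  0111(✓)  1000(✓)  1001(✓)  1011(✓)  1100(✓)  1110(✓)  1111(✓)
size-2^1 implicants → -001(✓)  -011(✓)  -110(✓)  -111(✓)  0-01(✓)  0-10(✓)  0-11(✓)  00-1(✓)  001-(✓)  01-1(✓)  011-(✓)  1-00  1-11(✓)  10-1(✓)  100-  11-0  111-(✓)
size-2^2 implicants → --11  -0-1  -11-  0--1  0-1-
Unchecked terms (primes): --11, -0-1, -11-, 0--1, 0-1-, 1-00, 100-, 11-0
Minterm coverage:
  m1 ⊆ -0-1,0--1
  m2 ⊆ 0-1- [E]
  m3 ⊆ --11,-0-1,0--1,0-1-
  m5 ⊆ 0--1 [E]
  m6 ⊆ -11-,0-1-
  m7 ⊆ --11,-11-,0--1,0-1-
  m8 ⊆ 1-00,100-
  m9 ⊆ -0-1,100-
  m11 ⊆ --11,-0-1
  m12 ⊆ 1-00,11-0
  m14 ⊆ -11-,11-0
  m15 ⊆ --11,-11-
E = {0--1, 0-1-}

2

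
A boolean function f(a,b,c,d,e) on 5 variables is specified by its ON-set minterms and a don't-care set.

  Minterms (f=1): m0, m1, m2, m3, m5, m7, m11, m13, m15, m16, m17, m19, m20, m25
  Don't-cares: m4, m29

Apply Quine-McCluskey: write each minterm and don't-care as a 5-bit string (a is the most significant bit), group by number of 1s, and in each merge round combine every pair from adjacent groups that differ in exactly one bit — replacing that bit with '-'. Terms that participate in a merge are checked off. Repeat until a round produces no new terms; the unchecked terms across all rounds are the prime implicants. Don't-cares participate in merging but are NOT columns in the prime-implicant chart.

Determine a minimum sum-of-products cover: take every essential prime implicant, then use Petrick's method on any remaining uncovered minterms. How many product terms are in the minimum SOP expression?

6

size-2^0 implicants → 00000(✓)  00001(✓)  00010(✓)  00011(✓)  00100(✓)  00101(✓)  00111(✓)  01011(✓)  01101(✓)  01111(✓)  10000(✓)  10001(✓)  10011(✓)  10100(✓)  11001(✓)  11101(✓)
size-2^1 implicants → -0000(✓)  -0001(✓)  -0011(✓)  -0100(✓)  -1101  0-011(✓)  0-101(✓)  0-111(✓)  00-00(✓)  00-01(✓)  00-11(✓)  000-0(✓)  000-1(✓)  0000-(✓)  0001-(✓)  001-1(✓)  0010-(✓)  01-11(✓)  011-1(✓)  1-001  10-00(✓)  100-1(✓)  1000-(✓)  11-01
size-2^2 implicants → -0-00  -00-1  -000-  0--11  0-1-1  00--1  00-0-  000--
Unchecked terms (primes): -0-00, -00-1, -000-, -1101, 0--11, 0-1-1, 00--1, 00-0-, 000--, 1-001, 11-01
Minterm coverage:
  m0 ⊆ -0-00,-000-,00-0-,000--
  m1 ⊆ -00-1,-000-,00--1,00-0-,000--
  m2 ⊆ 000-- [E]
  m3 ⊆ -00-1,0--11,00--1,000--
  m5 ⊆ 0-1-1,00--1,00-0-
  m7 ⊆ 0--11,0-1-1,00--1
  m11 ⊆ 0--11 [E]
  m13 ⊆ -1101,0-1-1
  m15 ⊆ 0--11,0-1-1
  m16 ⊆ -0-00,-000-
  m17 ⊆ -00-1,-000-,1-001
  m19 ⊆ -00-1 [E]
  m20 ⊆ -0-00 [E]
  m25 ⊆ 1-001,11-01
E = {-0-00, -00-1, 0--11, 000--}
Petrick residual → 0-1-1, 1-001
Cover = b'd'e' + b'c'e + a'de + a'ce + a'b'c' + ac'd'e  |cover|=6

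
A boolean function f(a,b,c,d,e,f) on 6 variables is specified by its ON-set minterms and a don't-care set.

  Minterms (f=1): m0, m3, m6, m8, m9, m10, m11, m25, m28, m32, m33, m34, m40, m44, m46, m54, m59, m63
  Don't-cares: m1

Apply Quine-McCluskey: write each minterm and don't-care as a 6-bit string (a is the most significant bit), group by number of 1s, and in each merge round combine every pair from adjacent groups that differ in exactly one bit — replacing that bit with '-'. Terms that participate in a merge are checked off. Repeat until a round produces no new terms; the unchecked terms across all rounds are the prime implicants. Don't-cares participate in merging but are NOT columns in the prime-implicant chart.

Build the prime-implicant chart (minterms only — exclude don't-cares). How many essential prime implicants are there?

10

size-2^0 implicants → 000000(✓)  000001(✓)  000011(✓)  000110  001000(✓)  001001(✓)  001010(✓)  001011(✓)  011001(✓)  011100  100000(✓)  100001(✓)  100010(✓)  101000(✓)  101100(✓)  101110(✓)  110110  111011(✓)  111111(✓)
size-2^1 implicants → -00000(✓)  -00001(✓)  -01000(✓)  0-1001  00-000(✓)  00-001(✓)  00-011(✓)  0000-1(✓)  00000-(✓)  0010-0(✓)  0010-1(✓)  00100-(✓)  00101-(✓)  10-000(✓)  1000-0  10000-(✓)  101-00  1011-0  111-11
size-2^2 implicants → -0-000  -0000-  00-0-1  00-00-  0010--
Unchecked terms (primes): -0-000, -0000-, 0-1001, 00-0-1, 00-00-, 000110, 0010--, 011100, 1000-0, 101-00, 1011-0, 110110, 111-11
Minterm coverage:
  m0 ⊆ -0-000,-0000-,00-00-
  m3 ⊆ 00-0-1 [E]
  m6 ⊆ 000110 [E]
  m8 ⊆ -0-000,00-00-,0010--
  m9 ⊆ 0-1001,00-0-1,00-00-,0010--
  m10 ⊆ 0010-- [E]
  m11 ⊆ 00-0-1,0010--
  m25 ⊆ 0-1001 [E]
  m28 ⊆ 011100 [E]
  m32 ⊆ -0-000,-0000-,1000-0
  m33 ⊆ -0000- [E]
  m34 ⊆ 1000-0 [E]
  m40 ⊆ -0-000,101-00
  m44 ⊆ 101-00,1011-0
  m46 ⊆ 1011-0 [E]
  m54 ⊆ 110110 [E]
  m59 ⊆ 111-11 [E]
  m63 ⊆ 111-11 [E]
E = {-0000-, 0-1001, 00-0-1, 000110, 0010--, 011100, 1000-0, 1011-0, 110110, 111-11}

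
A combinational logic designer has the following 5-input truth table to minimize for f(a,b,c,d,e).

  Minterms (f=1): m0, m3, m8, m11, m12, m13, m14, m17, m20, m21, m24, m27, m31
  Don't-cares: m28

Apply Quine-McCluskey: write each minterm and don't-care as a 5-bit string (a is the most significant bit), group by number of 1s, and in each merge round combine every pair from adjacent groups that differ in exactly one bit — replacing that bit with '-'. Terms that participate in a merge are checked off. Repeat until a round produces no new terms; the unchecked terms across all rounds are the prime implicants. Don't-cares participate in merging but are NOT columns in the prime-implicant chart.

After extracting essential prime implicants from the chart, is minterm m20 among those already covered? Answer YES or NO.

Round 0: 00000✓ 00011✓ 01000✓ 01011✓ 01100✓ 01101✓ 01110✓ 10001✓ 10100✓ 10101✓ 11000✓ 11011✓ 11100✓ 11111✓
Round 1: -1000✓ -1011 -1100✓ 0-000 0-011 01-00✓ 011-0 0110- 1-100 10-01 1010- 11-00✓ 11-11
Round 2: -1-00
PIs = {-1-00, -1011, 0-000, 0-011, 011-0, 0110-, 1-100, 10-01, 1010-, 11-11}
Coverage chart:
  m0: 0-000 ←essential
  m3: 0-011 ←essential
  m8: -1-00,0-000
  m11: -1011,0-011
  m12: -1-00,011-0,0110-
  m13: 0110- ←essential
  m14: 011-0 ←essential
  m17: 10-01 ←essential
  m20: 1-100,1010-
  m21: 10-01,1010-
  m24: -1-00 ←essential
  m27: -1011,11-11
  m31: 11-11 ←essential
Essential: -1-00, 0-000, 0-011, 011-0, 0110-, 10-01, 11-11

NO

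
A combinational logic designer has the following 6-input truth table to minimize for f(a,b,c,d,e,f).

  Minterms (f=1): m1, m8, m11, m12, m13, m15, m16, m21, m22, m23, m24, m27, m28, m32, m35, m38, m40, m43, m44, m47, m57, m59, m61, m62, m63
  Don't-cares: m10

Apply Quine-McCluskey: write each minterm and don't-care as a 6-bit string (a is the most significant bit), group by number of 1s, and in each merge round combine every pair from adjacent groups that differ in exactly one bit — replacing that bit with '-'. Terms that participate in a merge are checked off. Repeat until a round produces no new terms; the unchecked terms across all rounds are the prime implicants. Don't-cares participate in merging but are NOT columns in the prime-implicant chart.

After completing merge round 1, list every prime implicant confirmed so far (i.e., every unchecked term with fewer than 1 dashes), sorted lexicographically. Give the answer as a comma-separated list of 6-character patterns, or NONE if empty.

000001, 100110

size-2^0 implicants → 000001  001000(✓)  001010(✓)  001011(✓)  001100(✓)  001101(✓)  001111(✓)  010000(✓)  010101(✓)  010110(✓)  010111(✓)  011000(✓)  011011(✓)  011100(✓)  100000(✓)  100011(✓)  100110  101000(✓)  101011(✓)  101100(✓)  101111(✓)  111001(✓)  111011(✓)  111101(✓)  111110(✓)  111111(✓)
size-2^1 implicants → -01000(✓)  -01011(✓)  -01100(✓)  -01111(✓)  -11011(✓)  0-1000(✓)  0-1011(✓)  0-1100(✓)  001-00(✓)  001-11(✓)  0010-0  00101-  0011-1  00110-  01-000  0101-1  01011-  011-00(✓)  1-1011(✓)  1-1111(✓)  10-000  10-011  101-00(✓)  101-11(✓)  111-01(✓)  111-11(✓)  1110-1(✓)  1111-1(✓)  11111-
size-2^2 implicants → --1011  -01-00  -01-11  0-1-00  1-1-11  111--1
Unchecked terms (primes): --1011, -01-00, -01-11, 0-1-00, 000001, 0010-0, 00101-, 0011-1, 00110-, 01-000, 0101-1, 01011-, 1-1-11, 10-000, 10-011, 100110, 111--1, 11111-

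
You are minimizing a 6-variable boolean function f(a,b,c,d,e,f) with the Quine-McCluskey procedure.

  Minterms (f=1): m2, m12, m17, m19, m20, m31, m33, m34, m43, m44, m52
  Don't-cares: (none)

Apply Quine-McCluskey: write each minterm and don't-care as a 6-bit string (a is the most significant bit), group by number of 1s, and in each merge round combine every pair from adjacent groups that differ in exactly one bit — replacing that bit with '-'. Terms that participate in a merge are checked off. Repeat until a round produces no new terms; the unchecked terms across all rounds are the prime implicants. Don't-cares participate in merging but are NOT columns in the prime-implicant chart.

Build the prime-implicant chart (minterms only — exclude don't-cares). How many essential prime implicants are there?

7

size-2^0 implicants → 000010(✓)  001100(✓)  010001(✓)  010011(✓)  010100(✓)  011111  100001  100010(✓)  101011  101100(✓)  110100(✓)
size-2^1 implicants → -00010  -01100  -10100  0100-1
Unchecked terms (primes): -00010, -01100, -10100, 0100-1, 011111, 100001, 101011
Minterm coverage:
  m2 ⊆ -00010 [E]
  m12 ⊆ -01100 [E]
  m17 ⊆ 0100-1 [E]
  m19 ⊆ 0100-1 [E]
  m20 ⊆ -10100 [E]
  m31 ⊆ 011111 [E]
  m33 ⊆ 100001 [E]
  m34 ⊆ -00010 [E]
  m43 ⊆ 101011 [E]
  m44 ⊆ -01100 [E]
  m52 ⊆ -10100 [E]
E = {-00010, -01100, -10100, 0100-1, 011111, 100001, 101011}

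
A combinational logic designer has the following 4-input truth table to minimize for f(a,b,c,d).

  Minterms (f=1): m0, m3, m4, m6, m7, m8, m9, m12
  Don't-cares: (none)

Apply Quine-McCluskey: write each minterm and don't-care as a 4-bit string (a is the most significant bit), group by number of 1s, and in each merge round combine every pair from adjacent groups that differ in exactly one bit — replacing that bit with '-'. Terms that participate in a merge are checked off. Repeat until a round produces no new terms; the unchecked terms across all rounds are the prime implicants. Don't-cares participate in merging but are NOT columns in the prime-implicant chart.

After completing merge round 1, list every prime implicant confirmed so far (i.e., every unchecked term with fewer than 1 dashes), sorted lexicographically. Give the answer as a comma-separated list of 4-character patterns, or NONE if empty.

size-2^0 implicants → 0000(✓)  0011(✓)  0100(✓)  0110(✓)  0111(✓)  1000(✓)  1001(✓)  1100(✓)
size-2^1 implicants → -000(✓)  -100(✓)  0-00(✓)  0-11  01-0  011-  1-00(✓)  100-
size-2^2 implicants → --00
Unchecked terms (primes): --00, 0-11, 01-0, 011-, 100-

NONE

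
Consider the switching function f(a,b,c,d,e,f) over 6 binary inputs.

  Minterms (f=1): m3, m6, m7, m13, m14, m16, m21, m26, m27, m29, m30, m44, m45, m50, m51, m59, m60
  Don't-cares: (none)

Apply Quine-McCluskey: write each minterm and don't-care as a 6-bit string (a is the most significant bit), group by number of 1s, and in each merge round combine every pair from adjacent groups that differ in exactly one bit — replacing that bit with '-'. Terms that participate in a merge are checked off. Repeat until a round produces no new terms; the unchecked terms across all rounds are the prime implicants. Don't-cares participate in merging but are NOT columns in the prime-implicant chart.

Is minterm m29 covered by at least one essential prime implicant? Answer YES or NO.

[col 0] 000011*, 000110*, 000111*, 001101*, 001110*, 010000, 010101*, 011010*, 011011*, 011101*, 011110*, 101100*, 101101*, 110010*, 110011*, 111011*, 111100*
[col 1] -01101, -11011, 0-1101, 0-1110, 00-110, 000-11, 00011-, 01-101, 011-10, 01101-, 1-1100, 10110-, 11-011, 11001-
Prime implicants: -01101, -11011, 0-1101, 0-1110, 00-110, 000-11, 00011-, 01-101, 010000, 011-10, 01101-, 1-1100, 10110-, 11-011, 11001-
PI chart (minterm → PIs covering it):
  3 | 000-11  (sole → essential)
  6 | 00-110,00011-
  7 | 000-11,00011-
  13 | -01101,0-1101
  14 | 0-1110,00-110
  16 | 010000  (sole → essential)
  21 | 01-101  (sole → essential)
  26 | 011-10,01101-
  27 | -11011,01101-
  29 | 0-1101,01-101
  30 | 0-1110,011-10
  44 | 1-1100,10110-
  45 | -01101,10110-
  50 | 11001-  (sole → essential)
  51 | 11-011,11001-
  59 | -11011,11-011
  60 | 1-1100  (sole → essential)
Essential prime implicants: 000-11, 01-101, 010000, 1-1100, 11001-

YES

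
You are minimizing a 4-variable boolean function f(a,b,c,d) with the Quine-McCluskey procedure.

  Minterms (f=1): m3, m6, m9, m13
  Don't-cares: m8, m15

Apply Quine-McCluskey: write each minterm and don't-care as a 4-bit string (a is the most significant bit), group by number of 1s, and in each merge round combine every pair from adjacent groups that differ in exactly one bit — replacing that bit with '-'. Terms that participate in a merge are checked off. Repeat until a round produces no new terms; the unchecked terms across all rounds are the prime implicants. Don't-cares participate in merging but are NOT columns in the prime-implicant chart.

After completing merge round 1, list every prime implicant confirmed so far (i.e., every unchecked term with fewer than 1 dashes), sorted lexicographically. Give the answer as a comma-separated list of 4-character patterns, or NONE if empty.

Round 0: 0011 0110 1000✓ 1001✓ 1101✓ 1111✓
Round 1: 1-01 100- 11-1
PIs = {0011, 0110, 1-01, 100-, 11-1}

0011, 0110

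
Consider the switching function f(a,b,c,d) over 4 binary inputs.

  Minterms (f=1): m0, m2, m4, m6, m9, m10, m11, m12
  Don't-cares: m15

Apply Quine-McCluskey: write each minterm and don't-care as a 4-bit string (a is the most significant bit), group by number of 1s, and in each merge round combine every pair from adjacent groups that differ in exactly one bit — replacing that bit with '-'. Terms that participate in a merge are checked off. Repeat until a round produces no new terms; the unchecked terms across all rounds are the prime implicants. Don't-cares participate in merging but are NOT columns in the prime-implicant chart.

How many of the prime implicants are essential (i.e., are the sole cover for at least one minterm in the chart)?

3

size-2^0 implicants → 0000(✓)  0010(✓)  0100(✓)  0110(✓)  1001(✓)  1010(✓)  1011(✓)  1100(✓)  1111(✓)
size-2^1 implicants → -010  -100  0-00(✓)  0-10(✓)  00-0(✓)  01-0(✓)  1-11  10-1  101-
size-2^2 implicants → 0--0
Unchecked terms (primes): -010, -100, 0--0, 1-11, 10-1, 101-
Minterm coverage:
  m0 ⊆ 0--0 [E]
  m2 ⊆ -010,0--0
  m4 ⊆ -100,0--0
  m6 ⊆ 0--0 [E]
  m9 ⊆ 10-1 [E]
  m10 ⊆ -010,101-
  m11 ⊆ 1-11,10-1,101-
  m12 ⊆ -100 [E]
E = {-100, 0--0, 10-1}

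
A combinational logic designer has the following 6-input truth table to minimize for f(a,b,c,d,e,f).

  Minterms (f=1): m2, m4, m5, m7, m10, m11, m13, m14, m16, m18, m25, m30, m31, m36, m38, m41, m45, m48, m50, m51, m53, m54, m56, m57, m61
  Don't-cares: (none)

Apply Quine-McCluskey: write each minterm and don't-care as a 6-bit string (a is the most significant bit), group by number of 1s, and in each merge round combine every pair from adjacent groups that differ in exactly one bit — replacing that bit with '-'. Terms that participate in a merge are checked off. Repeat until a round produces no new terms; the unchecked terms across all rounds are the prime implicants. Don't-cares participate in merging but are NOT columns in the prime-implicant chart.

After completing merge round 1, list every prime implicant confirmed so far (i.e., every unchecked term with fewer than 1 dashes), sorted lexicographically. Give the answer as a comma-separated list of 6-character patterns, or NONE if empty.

NONE

[col 0] 000010*, 000100*, 000101*, 000111*, 001010*, 001011*, 001101*, 001110*, 010000*, 010010*, 011001*, 011110*, 011111*, 100100*, 100110*, 101001*, 101101*, 110000*, 110010*, 110011*, 110101*, 110110*, 111000*, 111001*, 111101*
[col 1] -00100, -01101, -10000*, -10010*, -11001, 0-0010, 0-1110, 00-010, 00-101, 0001-1, 00010-, 001-10, 00101-, 0100-0*, 01111-, 1-0110, 1-1001*, 1-1101*, 1001-0, 101-01*, 11-000, 11-101, 110-10, 1100-0*, 11001-, 111-01*, 11100-
[col 2] -100-0, 1-1-01
Prime implicants: -00100, -01101, -100-0, -11001, 0-0010, 0-1110, 00-010, 00-101, 0001-1, 00010-, 001-10, 00101-, 01111-, 1-0110, 1-1-01, 1001-0, 11-000, 11-101, 110-10, 11001-, 11100-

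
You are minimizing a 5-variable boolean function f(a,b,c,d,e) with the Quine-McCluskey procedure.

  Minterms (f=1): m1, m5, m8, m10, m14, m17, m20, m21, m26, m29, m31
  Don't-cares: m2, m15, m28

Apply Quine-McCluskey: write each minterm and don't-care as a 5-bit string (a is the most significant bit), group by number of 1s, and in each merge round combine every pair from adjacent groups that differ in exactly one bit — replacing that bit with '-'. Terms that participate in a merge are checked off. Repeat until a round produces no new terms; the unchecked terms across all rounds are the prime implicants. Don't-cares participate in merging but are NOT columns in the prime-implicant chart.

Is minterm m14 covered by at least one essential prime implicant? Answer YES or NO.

[col 0] 00001*, 00010*, 00101*, 01000*, 01010*, 01110*, 01111*, 10001*, 10100*, 10101*, 11010*, 11100*, 11101*, 11111*
[col 1] -0001*, -0101*, -1010, -1111, 0-010, 00-01*, 01-10, 010-0, 0111-, 1-100*, 1-101*, 10-01*, 1010-*, 111-1, 1110-*
[col 2] -0-01, 1-10-
Prime implicants: -0-01, -1010, -1111, 0-010, 01-10, 010-0, 0111-, 1-10-, 111-1
PI chart (minterm → PIs covering it):
  1 | -0-01  (sole → essential)
  5 | -0-01  (sole → essential)
  8 | 010-0  (sole → essential)
  10 | -1010,0-010,01-10,010-0
  14 | 01-10,0111-
  17 | -0-01  (sole → essential)
  20 | 1-10-  (sole → essential)
  21 | -0-01,1-10-
  26 | -1010  (sole → essential)
  29 | 1-10-,111-1
  31 | -1111,111-1
Essential prime implicants: -0-01, -1010, 010-0, 1-10-

NO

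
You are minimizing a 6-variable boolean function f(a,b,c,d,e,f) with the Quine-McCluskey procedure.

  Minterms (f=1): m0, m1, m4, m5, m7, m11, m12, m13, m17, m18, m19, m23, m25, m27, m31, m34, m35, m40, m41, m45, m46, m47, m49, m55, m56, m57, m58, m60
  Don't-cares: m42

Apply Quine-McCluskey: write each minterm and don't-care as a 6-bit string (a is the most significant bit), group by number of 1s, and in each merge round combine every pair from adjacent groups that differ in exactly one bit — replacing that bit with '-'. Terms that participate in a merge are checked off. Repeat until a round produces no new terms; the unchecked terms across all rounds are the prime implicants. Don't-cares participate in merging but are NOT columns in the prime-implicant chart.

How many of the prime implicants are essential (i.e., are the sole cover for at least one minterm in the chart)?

[col 0] 000000*, 000001*, 000100*, 000101*, 000111*, 001011*, 001100*, 001101*, 010001*, 010010*, 010011*, 010111*, 011001*, 011011*, 011111*, 100010*, 100011*, 101000*, 101001*, 101010*, 101101*, 101110*, 101111*, 110001*, 110111*, 111000*, 111001*, 111010*, 111100*
[col 1] -01101, -10001*, -10111, -11001*, 0-0001, 0-0111, 0-1011, 00-100*, 00-101*, 000-00*, 000-01*, 00000-*, 0001-1, 00010-*, 00110-*, 01-001*, 01-011*, 01-111*, 010-11*, 0100-1*, 01001-, 011-11*, 0110-1*, 1-1000*, 1-1001*, 1-1010*, 10-010, 10001-, 101-01, 101-10, 1010-0*, 10100-*, 1011-1, 10111-, 11-001*, 111-00, 1110-0*, 11100-*
[col 2] -1-001, 00-10-, 000-0-, 01--11, 01-0-1, 1-10-0, 1-100-
Prime implicants: -01101, -1-001, -10111, 0-0001, 0-0111, 0-1011, 00-10-, 000-0-, 0001-1, 01--11, 01-0-1, 01001-, 1-10-0, 1-100-, 10-010, 10001-, 101-01, 101-10, 1011-1, 10111-, 111-00
PI chart (minterm → PIs covering it):
  0 | 000-0-  (sole → essential)
  1 | 0-0001,000-0-
  4 | 00-10-,000-0-
  5 | 00-10-,000-0-,0001-1
  7 | 0-0111,0001-1
  11 | 0-1011  (sole → essential)
  12 | 00-10-  (sole → essential)
  13 | -01101,00-10-
  17 | -1-001,0-0001,01-0-1
  18 | 01001-  (sole → essential)
  19 | 01--11,01-0-1,01001-
  23 | -10111,0-0111,01--11
  25 | -1-001,01-0-1
  27 | 0-1011,01--11,01-0-1
  31 | 01--11  (sole → essential)
  34 | 10-010,10001-
  35 | 10001-  (sole → essential)
  40 | 1-10-0,1-100-
  41 | 1-100-,101-01
  45 | -01101,101-01,1011-1
  46 | 101-10,10111-
  47 | 1011-1,10111-
  49 | -1-001  (sole → essential)
  55 | -10111  (sole → essential)
  56 | 1-10-0,1-100-,111-00
  57 | -1-001,1-100-
  58 | 1-10-0  (sole → essential)
  60 | 111-00  (sole → essential)
Essential prime implicants: -1-001, -10111, 0-1011, 00-10-, 000-0-, 01--11, 01001-, 1-10-0, 10001-, 111-00

10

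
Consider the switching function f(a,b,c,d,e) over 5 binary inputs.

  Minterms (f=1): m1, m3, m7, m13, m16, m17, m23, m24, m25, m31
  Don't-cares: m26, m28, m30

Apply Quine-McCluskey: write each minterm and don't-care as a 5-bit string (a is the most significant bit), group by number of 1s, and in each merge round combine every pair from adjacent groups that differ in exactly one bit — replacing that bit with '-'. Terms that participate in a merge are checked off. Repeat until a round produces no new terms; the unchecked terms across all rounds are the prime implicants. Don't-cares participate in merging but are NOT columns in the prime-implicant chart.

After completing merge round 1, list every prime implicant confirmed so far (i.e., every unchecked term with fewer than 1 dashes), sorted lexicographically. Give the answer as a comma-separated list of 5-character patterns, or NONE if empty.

Round 0: 00001✓ 00011✓ 00111✓ 01101 10000✓ 10001✓ 10111✓ 11000✓ 11001✓ 11010✓ 11100✓ 11110✓ 11111✓
Round 1: -0001 -0111 00-11 000-1 1-000✓ 1-001✓ 1-111 1000-✓ 11-00✓ 11-10✓ 110-0✓ 1100-✓ 111-0✓ 1111-
Round 2: 1-00- 11--0
PIs = {-0001, -0111, 00-11, 000-1, 01101, 1-00-, 1-111, 11--0, 1111-}

01101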